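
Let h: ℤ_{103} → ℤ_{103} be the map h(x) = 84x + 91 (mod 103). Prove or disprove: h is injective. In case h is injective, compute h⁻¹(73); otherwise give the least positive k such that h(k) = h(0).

66

If h(u) = h(v), then 84u ≡ 84v (mod 103). Because gcd(84, 103) = 1, we may cancel 84 to get u ≡ v (mod 103).
So h is injective.
We now compute 84⁻¹ mod 103 explicitly. Euclid's algorithm: 103 = 1·84 + 19, 84 = 4·19 + 8, 19 = 2·8 + 3, 8 = 2·3 + 2, 3 = 1·2 + 1; back-substituting gives 1 = 65·84 − 53·103, so 84⁻¹ ≡ 65 (mod 103).
Since h is injective, we compute h⁻¹(73): solve 84x + 91 ≡ 73 (mod 103), i.e. 84x ≡ 85 (mod 103).
Multiplying by 84⁻¹ = 65 gives x ≡ 65·85 = 5525 = 53·103 + 66 ≡ 66 (mod 103).
Check: h(66) = 84·66 + 91 = 5635 = 54·103 + 73 ≡ 73 (mod 103).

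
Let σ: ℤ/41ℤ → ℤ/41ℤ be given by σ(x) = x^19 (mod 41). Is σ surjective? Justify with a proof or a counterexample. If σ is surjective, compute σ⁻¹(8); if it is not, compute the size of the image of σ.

Since 41 is prime, the nonzero elements of ℤ/41ℤ form a cyclic group of order 40.
As gcd(19, 40) = 1, raising to the 19th power is a bijection on this group: if x_1^19 ≡ x_2^19 then (x_1x_2^{−1})^19 = 1, and the only element of order dividing gcd(19, 40) = 1 is 1, so x_1 = x_2.
With σ(0) = 0 this makes σ injective on all of ℤ/41ℤ, hence bijective (finite equal-size domain and codomain). In particular σ is surjective.
Since σ is surjective, we find the preimage of 8. The inverse of x ↦ x^19 on (ℤ/41ℤ)^× is x ↦ x^19, because 19·19 = 361 = 9·40 + 1 ≡ 1 (mod 40) and x^{40} = 1 for x ≠ 0 (Fermat). So σ⁻¹(8) = 8^19 mod 41.
Repeated squaring mod 41: 8^1 ≡ 8, 8^2 ≡ 8² = 64 ≡ 23, 8^4 ≡ 23² = 529 ≡ 37, 8^8 ≡ 37² = 1369 ≡ 16, 8^16 ≡ 16² = 256 ≡ 10. Since 19 = 16 + 2 + 1, 8^19 ≡ 10·23·8: 10·23 = 230 ≡ 25, then 25·8 = 200 ≡ 36. So 8^19 ≡ 36 (mod 41).
Hence σ⁻¹(8) = 36.

36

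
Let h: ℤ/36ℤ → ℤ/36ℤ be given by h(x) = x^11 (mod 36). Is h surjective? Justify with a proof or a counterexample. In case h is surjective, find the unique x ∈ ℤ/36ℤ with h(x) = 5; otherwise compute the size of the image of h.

h(0) = 0^11 = 0.
h(6): Repeated squaring mod 36: 6^1 ≡ 6, 6^2 ≡ 6² = 36 ≡ 0, 6^4 ≡ 0² = 0, 6^8 ≡ 0² = 0. Since 11 = 8 + 2 + 1, 6^11 ≡ 0·0·6: 0·0 = 0, then 0·6 = 0. So 6^11 ≡ 0 (mod 36).
So h(0) = h(6) = 0 while 0 ≠ 6, so h is not injective.
A non-injective map from the 36-element set ℤ/36ℤ to itself takes at most 35 distinct values, so it cannot be surjective. Thus h is not surjective.
Since h is not surjective, we determine |image(h)|. Computing x^11 mod 36 for each x (by repeated squaring, reducing mod 36 at every step), the values h(0), h(1), …, h(35) are: 0, 1, 32, 27, 16, 29, 0, 31, 8, 9, 28, 23, 0, 25, 20, 27, 4, 17, 0, 19, 32, 9, 16, 11, 0, 13, 8, 27, 28, 5, 0, 7, 20, 9, 4, 35.
The distinct values are {0, 1, 4, 5, 7, 8, 9, 11, 13, 16, 17, 19, 20, 23, 25, 27, 28, 29, 31, 32, 35}; there are 21 of them.

21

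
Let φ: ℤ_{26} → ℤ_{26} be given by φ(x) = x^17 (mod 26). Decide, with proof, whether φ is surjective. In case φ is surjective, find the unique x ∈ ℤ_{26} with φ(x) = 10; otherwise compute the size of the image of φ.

Computing x^17 mod 26 for each x (by repeated squaring, reducing mod 26 at every step), the values φ(0), φ(1), …, φ(25) are: 0, 1, 6, 9, 10, 5, 2, 11, 8, 3, 4, 7, 12, 13, 14, 19, 22, 23, 18, 15, 24, 21, 16, 17, 20, 25.
Every element of ℤ_{26} appears exactly once in this list, so φ is a bijection, and in particular surjective.
Since φ is surjective, we read off the preimage of 10 from the same table: φ(4) = 10, so φ⁻¹(10) = 4.

4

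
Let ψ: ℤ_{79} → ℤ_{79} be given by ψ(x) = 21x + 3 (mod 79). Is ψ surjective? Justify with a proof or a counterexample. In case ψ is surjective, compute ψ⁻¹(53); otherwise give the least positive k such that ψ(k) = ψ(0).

Since gcd(21, 79) = 1, 21 is invertible modulo 79. Euclid's algorithm: 79 = 3·21 + 16, 21 = 1·16 + 5, 16 = 3·5 + 1; back-substituting gives 1 = 64·21 − 17·79, so 21⁻¹ ≡ 64 (mod 79).
For any y ∈ ℤ_{79}, x = 64(y − 3) mod 79 satisfies ψ(x) = 21·64(y − 3) + 3 ≡ y (since 21·64 ≡ 1 mod 79). So every y has a preimage.
Hence ψ is surjective.
Since ψ is surjective, we compute ψ⁻¹(53): solve 21x + 3 ≡ 53 (mod 79), i.e. 21x ≡ 50 (mod 79).
Multiplying by 21⁻¹ = 64 gives x ≡ 64·50 = 3200 = 40·79 + 40 ≡ 40 (mod 79).
Check: ψ(40) = 21·40 + 3 = 843 = 10·79 + 53 ≡ 53 (mod 79).

40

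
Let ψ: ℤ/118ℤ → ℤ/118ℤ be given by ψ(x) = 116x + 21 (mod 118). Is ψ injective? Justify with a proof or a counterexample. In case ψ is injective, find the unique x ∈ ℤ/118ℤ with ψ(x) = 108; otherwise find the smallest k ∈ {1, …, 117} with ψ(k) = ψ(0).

59

Recall that ψ is injective when ψ(x_1) = ψ(x_2) forces x_1 = x_2.
We have gcd(116, 118) = 2 > 1. Taking x_1 = 0 and x_2 = 59: ψ(0) = 21 and ψ(59) = 116·59 + 21 = 6865 ≡ 21 (mod 118).
So ψ(0) = ψ(59) while 0 ≠ 59, so ψ is not injective.
Since ψ is not injective, we find the least positive k with ψ(k) = ψ(0): this means 116k ≡ 0 (mod 118), i.e. 118 ∣ 116k. Since gcd(116, 118) = 2, dividing through by 2 this holds exactly when 59 ∣ 58k, and as gcd(58, 59) = 1, exactly when 59 ∣ k.
The smallest positive such k is 59.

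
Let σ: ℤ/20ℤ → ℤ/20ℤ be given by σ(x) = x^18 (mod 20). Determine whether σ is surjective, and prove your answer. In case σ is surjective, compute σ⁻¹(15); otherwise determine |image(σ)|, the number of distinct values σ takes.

6

σ(4): Repeated squaring mod 20: 4^1 ≡ 4, 4^2 ≡ 4² = 16, 4^4 ≡ 16² = 256 ≡ 16, 4^8 ≡ 16² = 256 ≡ 16, 4^16 ≡ 16² = 256 ≡ 16. Since 18 = 16 + 2, 4^18 ≡ 16·16: 16·16 = 256 ≡ 16. So 4^18 ≡ 16 (mod 20).
σ(6): Repeated squaring mod 20: 6^1 ≡ 6, 6^2 ≡ 6² = 36 ≡ 16, 6^4 ≡ 16² = 256 ≡ 16, 6^8 ≡ 16² = 256 ≡ 16, 6^16 ≡ 16² = 256 ≡ 16. Since 18 = 16 + 2, 6^18 ≡ 16·16: 16·16 = 256 ≡ 16. So 6^18 ≡ 16 (mod 20).
So σ(4) = σ(6) = 16 while 4 ≠ 6, thus σ is not injective.
A non-injective map from the 20-element set ℤ/20ℤ to itself takes at most 19 distinct values, so it cannot be surjective. So σ is not surjective.
Since σ is not surjective, we determine |image(σ)|. Computing x^18 mod 20 for each x (by repeated squaring, reducing mod 20 at every step), the values σ(0), σ(1), …, σ(19) are: 0, 1, 4, 9, 16, 5, 16, 9, 4, 1, 0, 1, 4, 9, 16, 5, 16, 9, 4, 1.
The distinct values are {0, 1, 4, 5, 9, 16}; there are 6 of them.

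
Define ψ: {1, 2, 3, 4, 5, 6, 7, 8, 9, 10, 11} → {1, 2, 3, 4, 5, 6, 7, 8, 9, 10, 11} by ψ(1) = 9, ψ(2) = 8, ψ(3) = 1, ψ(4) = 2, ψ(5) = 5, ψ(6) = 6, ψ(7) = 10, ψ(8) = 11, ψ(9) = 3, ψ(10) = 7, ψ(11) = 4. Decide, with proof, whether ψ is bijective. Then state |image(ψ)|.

The values 9, 8, 1, 2, 5, 6, 10, 11, 3, 7, 4 are a permutation of {1, 2, 3, 4, 5, 6, 7, 8, 9, 10, 11}: each element appears exactly once.
So ψ is injective and surjective, hence bijective.
The image of ψ is {1, 2, 3, 4, 5, 6, 7, 8, 9, 10, 11}, which has 11 elements.

11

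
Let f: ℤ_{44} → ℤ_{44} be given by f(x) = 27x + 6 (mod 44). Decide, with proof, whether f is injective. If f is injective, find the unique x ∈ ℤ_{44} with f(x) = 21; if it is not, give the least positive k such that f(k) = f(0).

25

By definition, f is injective if f(s) = f(t) implies s = t.
Suppose f(s) = f(t) in ℤ_{44}. Then 27s + 6 ≡ 27t + 6 (mod 44), thus 27(s − t) ≡ 0 (mod 44).
Since gcd(27, 44) = 1, 27 is invertible modulo 44, so s − t ≡ 0 (mod 44), i.e. s = t.
So f is injective.
We now compute 27⁻¹ mod 44 explicitly. Euclid's algorithm: 44 = 1·27 + 17, 27 = 1·17 + 10, 17 = 1·10 + 7, 10 = 1·7 + 3, 7 = 2·3 + 1; back-substituting gives 1 = 31·27 − 19·44, so 27⁻¹ ≡ 31 (mod 44).
Since f is injective, we find f⁻¹(21): we need 27x ≡ 21 − 6 ≡ 15 (mod 44). Using 27⁻¹ = 31: x ≡ 31·15 = 465 = 10·44 + 25, so x = 25.
Check: f(25) = 27·25 + 6 = 681 = 15·44 + 21 ≡ 21 (mod 44).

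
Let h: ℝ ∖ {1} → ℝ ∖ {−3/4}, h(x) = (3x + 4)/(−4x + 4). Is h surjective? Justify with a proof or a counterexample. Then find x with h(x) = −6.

For any y ≠ −3/4, solving y(−4x + 4) = 3x + 4 for x gives a well-defined x ≠ 1. So h is surjective.
Solving h(x) = −6: cross-multiplying gives 3x + 4 = −6(−4x + 4), which rearranges to −21x = −28, so x = 4/3.

4/3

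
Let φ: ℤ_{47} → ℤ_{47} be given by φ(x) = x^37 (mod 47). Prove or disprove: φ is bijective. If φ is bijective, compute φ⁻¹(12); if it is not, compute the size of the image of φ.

14

Since 47 is prime, the nonzero elements of ℤ_{47} form a cyclic group of order 46.
As gcd(37, 46) = 1, raising to the 37th power is a bijection on this group: if s^37 ≡ t^37 then (st^{−1})^37 = 1, and the only element of order dividing gcd(37, 46) = 1 is 1, so s = t.
With φ(0) = 0 this makes φ injective on all of ℤ_{47}, hence bijective (finite equal-size domain and codomain). In particular φ is bijective.
Since φ is bijective, we find the preimage of 12. The inverse of x ↦ x^37 on (ℤ_{47})^× is x ↦ x^5, because 37·5 = 185 = 4·46 + 1 ≡ 1 (mod 46) and x^{46} = 1 for x ≠ 0 (Fermat). So φ⁻¹(12) = 12^5 mod 47.
Repeated squaring mod 47: 12^1 ≡ 12, 12^2 ≡ 12² = 144 ≡ 3, 12^4 ≡ 3² = 9. Since 5 = 4 + 1, 12^5 ≡ 9·12: 9·12 = 108 ≡ 14. So 12^5 ≡ 14 (mod 47).
Hence φ⁻¹(12) = 14.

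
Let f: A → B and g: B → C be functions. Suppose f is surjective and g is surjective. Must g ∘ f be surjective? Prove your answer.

surjective

Let c ∈ C. Since g is surjective, there is b ∈ B with g(b) = c. Since f is surjective, there is a ∈ A with f(a) = b.
Then (g ∘ f)(a) = g(b) = c. So g ∘ f is surjective.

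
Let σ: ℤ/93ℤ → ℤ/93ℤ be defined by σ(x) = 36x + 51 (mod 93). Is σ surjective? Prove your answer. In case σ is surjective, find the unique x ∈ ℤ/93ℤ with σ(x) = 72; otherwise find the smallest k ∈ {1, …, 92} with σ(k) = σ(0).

31

By definition, σ is surjective if every y in the codomain equals σ(x) for some x in the domain.
Since gcd(36, 93) = 3, we have 36x ≡ 0 (mod 3) for all x, so σ(x) ≡ 0 (mod 3).
But 1 ≢ 0 (mod 3), so 1 ∈ ℤ/93ℤ has no preimage. Thus σ is not surjective.
Since σ is not surjective, we find the least positive k with σ(k) = σ(0): this means 36k ≡ 0 (mod 93), i.e. 93 ∣ 36k. Since gcd(36, 93) = 3, dividing through by 3 this holds exactly when 31 ∣ 12k, and as gcd(12, 31) = 1, exactly when 31 ∣ k.
The smallest positive such k is 31.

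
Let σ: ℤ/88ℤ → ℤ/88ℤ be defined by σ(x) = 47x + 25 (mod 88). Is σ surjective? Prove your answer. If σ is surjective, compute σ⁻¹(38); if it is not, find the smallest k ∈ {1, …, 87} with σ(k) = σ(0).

Since gcd(47, 88) = 1, 47 is invertible modulo 88. Euclid's algorithm: 88 = 1·47 + 41, 47 = 1·41 + 6, 41 = 6·6 + 5, 6 = 1·5 + 1; back-substituting gives 1 = 15·47 − 8·88, so 47⁻¹ ≡ 15 (mod 88).
Then y ↦ 15(y − 25) is a two-sided inverse to σ, so every y ∈ ℤ/88ℤ has a preimage.
Hence σ is surjective.
Since σ is surjective, we find σ⁻¹(38): we need 47x ≡ 38 − 25 ≡ 13 (mod 88). Using 47⁻¹ = 15: x ≡ 15·13 = 195 = 2·88 + 19, so x = 19.
Check: σ(19) = 47·19 + 25 = 918 = 10·88 + 38 ≡ 38 (mod 88).

19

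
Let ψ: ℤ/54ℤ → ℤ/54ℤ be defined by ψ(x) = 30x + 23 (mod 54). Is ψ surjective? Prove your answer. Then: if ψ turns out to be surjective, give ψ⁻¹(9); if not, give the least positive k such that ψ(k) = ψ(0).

Since gcd(30, 54) = 6, we have 30x ≡ 0 (mod 6) for all x, so ψ(x) ≡ 5 (mod 6).
But 0 ≢ 5 (mod 6), so 0 ∈ ℤ/54ℤ has no preimage. Hence ψ is not surjective.
Since ψ is not surjective, we find the least positive k with ψ(k) = ψ(0): this means 30k ≡ 0 (mod 54), i.e. 54 ∣ 30k. Since gcd(30, 54) = 6, dividing through by 6 this holds exactly when 9 ∣ 5k, and as gcd(5, 9) = 1, exactly when 9 ∣ k.
The smallest positive such k is 9.

9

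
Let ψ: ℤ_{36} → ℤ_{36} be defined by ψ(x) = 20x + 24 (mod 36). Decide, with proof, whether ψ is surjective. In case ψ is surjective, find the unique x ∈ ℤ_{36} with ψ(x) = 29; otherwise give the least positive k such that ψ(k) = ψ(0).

Since gcd(20, 36) = 4, we have 20x ≡ 0 (mod 4) for all x, so ψ(x) ≡ 0 (mod 4).
But 1 ≢ 0 (mod 4), so 1 ∈ ℤ_{36} has no preimage. Therefore ψ is not surjective.
Since ψ is not surjective, we find the least positive k with ψ(k) = ψ(0): this means 20k ≡ 0 (mod 36), i.e. 36 ∣ 20k. Since gcd(20, 36) = 4, dividing through by 4 this holds exactly when 9 ∣ 5k, and as gcd(5, 9) = 1, exactly when 9 ∣ k.
The smallest positive such k is 9.

9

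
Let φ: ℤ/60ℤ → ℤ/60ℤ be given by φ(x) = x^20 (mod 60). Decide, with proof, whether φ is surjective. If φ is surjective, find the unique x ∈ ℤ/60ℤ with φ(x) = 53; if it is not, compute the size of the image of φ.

φ(2): Repeated squaring mod 60: 2^1 ≡ 2, 2^2 ≡ 2² = 4, 2^4 ≡ 4² = 16, 2^8 ≡ 16² = 256 ≡ 16, 2^16 ≡ 16² = 256 ≡ 16. Since 20 = 16 + 4, 2^20 ≡ 16·16: 16·16 = 256 ≡ 16. So 2^20 ≡ 16 (mod 60).
φ(4): Repeated squaring mod 60: 4^1 ≡ 4, 4^2 ≡ 4² = 16, 4^4 ≡ 16² = 256 ≡ 16, 4^8 ≡ 16² = 256 ≡ 16, 4^16 ≡ 16² = 256 ≡ 16. Since 20 = 16 + 4, 4^20 ≡ 16·16: 16·16 = 256 ≡ 16. So 4^20 ≡ 16 (mod 60).
So φ(2) = φ(4) = 16 while 2 ≠ 4, hence φ is not injective.
A non-injective map from the 60-element set ℤ/60ℤ to itself takes at most 59 distinct values, so it cannot be surjective. Hence φ is not surjective.
Since φ is not surjective, we determine |image(φ)|. Computing x^20 mod 60 for each x (by repeated squaring, reducing mod 60 at every step), the values φ(0), φ(1), …, φ(59) are: 0, 1, 16, 21, 16, 25, 36, 1, 16, 21, 40, 1, 36, 1, 16, 45, 16, 1, 36, 1, 40, 21, 16, 1, 36, 25, 16, 21, 16, 1, 0, 1, 16, 21, 16, 25, 36, 1, 16, 21, 40, 1, 36, 1, 16, 45, 16, 1, 36, 1, 40, 21, 16, 1, 36, 25, 16, 21, 16, 1.
The distinct values are {0, 1, 16, 21, 25, 36, 40, 45}; there are 8 of them.

8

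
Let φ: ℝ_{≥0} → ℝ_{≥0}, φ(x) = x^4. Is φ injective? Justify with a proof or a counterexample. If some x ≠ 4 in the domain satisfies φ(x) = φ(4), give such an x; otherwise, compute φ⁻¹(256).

On ℝ_{≥0}, x ↦ x^4 is strictly increasing, so φ(u) = φ(v) forces u = v. Hence φ is injective.
Since x ↦ x^4 is strictly increasing on ℝ_{≥0}, it is injective there, so no x ≠ 4 in the domain has φ(x) = φ(4). We therefore compute φ⁻¹(256) = 256^{1/4} = 4 (indeed 4^4 = 256).

4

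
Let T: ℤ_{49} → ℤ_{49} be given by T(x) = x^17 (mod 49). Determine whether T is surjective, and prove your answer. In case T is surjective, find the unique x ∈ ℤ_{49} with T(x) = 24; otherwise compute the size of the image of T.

T(0) = 0^17 = 0.
T(7): Repeated squaring mod 49: 7^1 ≡ 7, 7^2 ≡ 7² = 49 ≡ 0, 7^4 ≡ 0² = 0, 7^8 ≡ 0² = 0, 7^16 ≡ 0² = 0. Since 17 = 16 + 1, 7^17 ≡ 0·7: 0·7 = 0. So 7^17 ≡ 0 (mod 49).
So T(0) = T(7) = 0 while 0 ≠ 7, so T is not injective.
A non-injective map from the 49-element set ℤ_{49} to itself takes at most 48 distinct values, so it cannot be surjective. So T is not surjective.
Since T is not surjective, we determine |image(T)|. Computing x^17 mod 49 for each x (by repeated squaring, reducing mod 49 at every step), the values T(0), T(1), …, T(48) are: 0, 1, 46, 26, 9, 45, 20, 0, 22, 39, 12, 44, 38, 41, 0, 43, 32, 47, 30, 31, 13, 0, 15, 25, 33, 16, 24, 34, 0, 36, 18, 19, 2, 17, 6, 0, 8, 11, 5, 37, 10, 27, 0, 29, 4, 40, 23, 3, 48.
The distinct values are {0, 1, 2, 3, 4, 5, 6, 8, 9, 10, 11, 12, 13, 15, 16, 17, 18, 19, 20, 22, 23, 24, 25, 26, 27, 29, 30, 31, 32, 33, 34, 36, 37, 38, 39, 40, 41, 43, 44, 45, 46, 47, 48}; there are 43 of them.

43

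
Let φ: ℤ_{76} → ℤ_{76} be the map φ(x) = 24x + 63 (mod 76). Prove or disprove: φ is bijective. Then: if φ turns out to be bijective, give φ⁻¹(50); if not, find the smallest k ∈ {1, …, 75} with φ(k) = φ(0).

19

Recall that injectivity means: for all s, t in the domain, φ(s) = φ(t) implies s = t.
We have gcd(24, 76) = 4 > 1. Taking s = 0 and t = 19: φ(0) = 63 and φ(19) = 24·19 + 63 = 519 ≡ 63 (mod 76).
So φ(0) = φ(19) while 0 ≠ 19, thus φ is not injective, hence not bijective.
Since φ is not bijective, we find the least positive k with φ(k) = φ(0): this means 24k ≡ 0 (mod 76), i.e. 76 ∣ 24k. Since gcd(24, 76) = 4, dividing through by 4 this holds exactly when 19 ∣ 6k, and as gcd(6, 19) = 1, exactly when 19 ∣ k.
The smallest positive such k is 19.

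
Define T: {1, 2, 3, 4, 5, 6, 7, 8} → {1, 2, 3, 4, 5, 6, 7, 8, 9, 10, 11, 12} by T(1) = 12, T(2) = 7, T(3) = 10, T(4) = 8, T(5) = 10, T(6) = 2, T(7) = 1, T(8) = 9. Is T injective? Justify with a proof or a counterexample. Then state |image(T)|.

T(3) = 10 = T(5) with 3 ≠ 5, so T is not injective.
The image of T is {1, 2, 7, 8, 9, 10, 12}, which has 7 elements.

7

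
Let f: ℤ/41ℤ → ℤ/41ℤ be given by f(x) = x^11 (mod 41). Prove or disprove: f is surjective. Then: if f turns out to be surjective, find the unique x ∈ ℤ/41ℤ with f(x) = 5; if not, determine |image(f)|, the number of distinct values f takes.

Since 41 is prime, the nonzero elements of ℤ/41ℤ form a cyclic group of order 40.
As gcd(11, 40) = 1, raising to the 11th power is a bijection on this group: if s^11 ≡ t^11 then (st^{−1})^11 = 1, and the only element of order dividing gcd(11, 40) = 1 is 1, so s = t.
With f(0) = 0 this makes f injective on all of ℤ/41ℤ, hence bijective (finite equal-size domain and codomain). In particular f is surjective.
Since f is surjective, we find the preimage of 5. The inverse of x ↦ x^11 on (ℤ/41ℤ)^× is x ↦ x^11, because 11·11 = 121 = 3·40 + 1 ≡ 1 (mod 40) and x^{40} = 1 for x ≠ 0 (Fermat). So f⁻¹(5) = 5^11 mod 41.
Repeated squaring mod 41: 5^1 ≡ 5, 5^2 ≡ 5² = 25, 5^4 ≡ 25² = 625 ≡ 10, 5^8 ≡ 10² = 100 ≡ 18. Since 11 = 8 + 2 + 1, 5^11 ≡ 18·25·5: 18·25 = 450 ≡ 40, then 40·5 = 200 ≡ 36. So 5^11 ≡ 36 (mod 41).
Hence f⁻¹(5) = 36.

36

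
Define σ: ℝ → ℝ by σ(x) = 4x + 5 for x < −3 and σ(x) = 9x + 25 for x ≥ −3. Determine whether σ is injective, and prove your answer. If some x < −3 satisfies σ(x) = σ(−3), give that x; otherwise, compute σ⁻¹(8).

Both pieces are strictly increasing (slopes 4 and 9), so each is injective on its own interval.
The left piece maps (−∞, −3) onto (−∞, −7); the right piece maps [−3, ∞) onto [−2, ∞).
These images are disjoint, so no value is attained by both pieces. So σ is injective.
Because the two images are disjoint, no x < −3 has σ(x) = σ(−3), so we compute σ⁻¹(8): 8 lies in [−2, ∞), so solve 9x + 25 = 8: x = (8 − 25)/9 = −17/9.

-17/9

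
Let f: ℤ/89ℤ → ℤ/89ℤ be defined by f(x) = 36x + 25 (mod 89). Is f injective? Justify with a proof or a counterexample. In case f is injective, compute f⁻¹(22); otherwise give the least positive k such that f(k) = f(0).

Suppose f(s) = f(t) in ℤ/89ℤ. Then 36s + 25 ≡ 36t + 25 (mod 89), hence 36(s − t) ≡ 0 (mod 89).
Since gcd(36, 89) = 1, 36 is invertible modulo 89, therefore s − t ≡ 0 (mod 89), i.e. s = t.
Hence f is injective.
We now compute 36⁻¹ mod 89 explicitly. Euclid's algorithm: 89 = 2·36 + 17, 36 = 2·17 + 2, 17 = 8·2 + 1; back-substituting gives 1 = 47·36 − 19·89, so 36⁻¹ ≡ 47 (mod 89).
Since f is injective, we find f⁻¹(22): we need 36x ≡ 22 − 25 ≡ 86 (mod 89). Using 36⁻¹ = 47: x ≡ 47·86 = 4042 = 45·89 + 37, so x = 37.
Check: f(37) = 36·37 + 25 = 1357 = 15·89 + 22 ≡ 22 (mod 89).

37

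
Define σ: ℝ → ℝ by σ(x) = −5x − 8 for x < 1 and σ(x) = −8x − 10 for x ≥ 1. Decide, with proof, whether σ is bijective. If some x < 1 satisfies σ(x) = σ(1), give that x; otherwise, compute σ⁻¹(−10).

2/5

Both pieces are strictly decreasing (slopes −5 and −8), so each is injective on its own interval.
The left piece maps (−∞, 1) onto (−13, ∞); the right piece maps [1, ∞) onto (−∞, −18].
The images leave a gap (−13 has no preimage), so σ is not surjective, hence not bijective.
Because the two images are disjoint, no x < 1 has σ(x) = σ(1), so we compute σ⁻¹(−10): −10 lies in (−13, ∞), so solve −5x − 8 = −10: x = (−10 + 8)/(−5) = 2/5.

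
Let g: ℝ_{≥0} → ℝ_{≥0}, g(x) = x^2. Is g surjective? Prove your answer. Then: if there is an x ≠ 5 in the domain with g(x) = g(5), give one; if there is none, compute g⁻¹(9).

For any y ∈ ℝ_{≥0}, x = y^{1/2} ∈ ℝ_{≥0} gives g(x) = y, so g is surjective.
Since x ↦ x^2 is strictly increasing on ℝ_{≥0}, it is injective there, so no x ≠ 5 in the domain has g(x) = g(5). We therefore compute g⁻¹(9) = 9^{1/2} = 3 (indeed 3^2 = 9).

3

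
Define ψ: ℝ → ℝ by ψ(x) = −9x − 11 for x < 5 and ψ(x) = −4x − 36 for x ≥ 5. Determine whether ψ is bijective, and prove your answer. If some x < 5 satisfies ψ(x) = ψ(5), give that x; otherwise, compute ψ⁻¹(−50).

13/3

Both pieces are strictly decreasing (slopes −9 and −4), so each is injective on its own interval.
The left piece maps (−∞, 5) onto (−56, ∞); the right piece maps [5, ∞) onto (−∞, −56].
Since −56 = −56, the images partition ℝ: ψ is injective and surjective, hence bijective.
Because the two images are disjoint, no x < 5 has ψ(x) = ψ(5), so we compute ψ⁻¹(−50): −50 lies in (−56, ∞), so solve −9x − 11 = −50: x = (−50 + 11)/(−9) = 13/3.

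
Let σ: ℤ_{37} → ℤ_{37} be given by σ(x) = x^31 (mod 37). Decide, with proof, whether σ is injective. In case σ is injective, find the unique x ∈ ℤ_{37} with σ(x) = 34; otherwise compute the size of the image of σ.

Since 37 is prime, the nonzero elements of ℤ_{37} form a cyclic group of order 36.
As gcd(31, 36) = 1, raising to the 31st power is a bijection on this group: if x_1^31 ≡ x_2^31 then (x_1x_2^{−1})^31 = 1, and the only element of order dividing gcd(31, 36) = 1 is 1, so x_1 = x_2.
With σ(0) = 0 this makes σ injective on all of ℤ_{37}, hence bijective (finite equal-size domain and codomain). In particular σ is injective.
Since σ is injective, we find the preimage of 34. The inverse of x ↦ x^31 on (ℤ_{37})^× is x ↦ x^7, because 31·7 = 217 = 6·36 + 1 ≡ 1 (mod 36) and x^{36} = 1 for x ≠ 0 (Fermat). So σ⁻¹(34) = 34^7 mod 37.
Repeated squaring mod 37: 34^1 ≡ 34, 34^2 ≡ 34² = 1156 ≡ 9, 34^4 ≡ 9² = 81 ≡ 7. Since 7 = 4 + 2 + 1, 34^7 ≡ 7·9·34: 7·9 = 63 ≡ 26, then 26·34 = 884 ≡ 33. So 34^7 ≡ 33 (mod 37).
Hence σ⁻¹(34) = 33.

33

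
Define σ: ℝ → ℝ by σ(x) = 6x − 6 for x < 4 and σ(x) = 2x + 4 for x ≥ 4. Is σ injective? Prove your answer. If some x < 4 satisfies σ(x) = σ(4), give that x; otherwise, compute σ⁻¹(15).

Both pieces are strictly increasing (slopes 6 and 2), so each is injective on its own interval.
The left piece maps (−∞, 4) onto (−∞, 18); the right piece maps [4, ∞) onto [12, ∞).
These images overlap. In particular σ(4) = 12 (right piece), and solving 6x − 6 = 12 on the left piece gives x = 3 < 4.
So σ(3) = σ(4) with 3 ≠ 4, and σ is not injective. This x = 3 is the requested value below 4.

3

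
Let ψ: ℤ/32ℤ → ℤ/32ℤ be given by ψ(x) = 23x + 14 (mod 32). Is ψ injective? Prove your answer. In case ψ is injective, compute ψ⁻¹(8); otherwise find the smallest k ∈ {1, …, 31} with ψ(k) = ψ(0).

Recall that injectivity means: for all x_1, x_2 in the domain, ψ(x_1) = ψ(x_2) implies x_1 = x_2.
If ψ(x_1) = ψ(x_2), then 23x_1 ≡ 23x_2 (mod 32). Because gcd(23, 32) = 1, we may cancel 23 to get x_1 ≡ x_2 (mod 32).
So ψ is injective.
We now compute 23⁻¹ mod 32 explicitly. Euclid's algorithm: 32 = 1·23 + 9, 23 = 2·9 + 5, 9 = 1·5 + 4, 5 = 1·4 + 1; back-substituting gives 1 = 7·23 − 5·32, so 23⁻¹ ≡ 7 (mod 32).
Since ψ is injective, we compute ψ⁻¹(8): solve 23x + 14 ≡ 8 (mod 32), i.e. 23x ≡ 26 (mod 32).
Multiplying by 23⁻¹ = 7 gives x ≡ 7·26 = 182 = 5·32 + 22 ≡ 22 (mod 32).
Check: ψ(22) = 23·22 + 14 = 520 = 16·32 + 8 ≡ 8 (mod 32).

22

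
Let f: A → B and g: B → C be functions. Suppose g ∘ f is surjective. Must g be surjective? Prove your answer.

Let c ∈ C. Since g ∘ f is surjective, some a ∈ A has g(f(a)) = c. Then b = f(a) ∈ B satisfies g(b) = c. So g is surjective.

surjective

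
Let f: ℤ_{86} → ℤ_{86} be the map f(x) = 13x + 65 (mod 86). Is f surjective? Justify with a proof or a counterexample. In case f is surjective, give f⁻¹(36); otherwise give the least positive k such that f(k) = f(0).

By definition, surjectivity means every element of the codomain has a preimage under f.
Since gcd(13, 86) = 1, 13 is invertible modulo 86. Euclid's algorithm: 86 = 6·13 + 8, 13 = 1·8 + 5, 8 = 1·5 + 3, 5 = 1·3 + 2, 3 = 1·2 + 1; back-substituting gives 1 = 53·13 − 8·86, so 13⁻¹ ≡ 53 (mod 86).
Then y ↦ 53(y − 65) is a two-sided inverse to f, so every y ∈ ℤ_{86} has a preimage.
So f is surjective.
Since f is surjective, we find f⁻¹(36): we need 13x ≡ 36 − 65 ≡ 57 (mod 86). Using 13⁻¹ = 53: x ≡ 53·57 = 3021 = 35·86 + 11, so x = 11.
Check: f(11) = 13·11 + 65 = 208 = 2·86 + 36 ≡ 36 (mod 86).

11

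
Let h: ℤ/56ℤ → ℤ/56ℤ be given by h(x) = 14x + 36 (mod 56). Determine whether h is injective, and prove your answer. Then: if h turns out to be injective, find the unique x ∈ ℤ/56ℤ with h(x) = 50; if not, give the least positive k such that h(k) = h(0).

4

Recall that h is injective if h(a) = h(b) implies a = b.
We have gcd(14, 56) = 14 > 1. Taking a = 0 and b = 4: h(0) = 36 and h(4) = 14·4 + 36 = 92 ≡ 36 (mod 56).
So h(0) = h(4) while 0 ≠ 4, so h is not injective.
Since h is not injective, we find the least positive k with h(k) = h(0): this means 14k ≡ 0 (mod 56), i.e. 56 ∣ 14k. Since gcd(14, 56) = 14, dividing through by 14 this holds exactly when 4 ∣ k.
The smallest positive such k is 4.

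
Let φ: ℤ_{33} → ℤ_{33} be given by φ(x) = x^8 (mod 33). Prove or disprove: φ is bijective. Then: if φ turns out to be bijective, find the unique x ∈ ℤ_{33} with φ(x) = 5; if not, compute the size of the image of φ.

12

φ(4): Repeated squaring mod 33: 4^1 ≡ 4, 4^2 ≡ 4² = 16, 4^4 ≡ 16² = 256 ≡ 25, 4^8 ≡ 25² = 625 ≡ 31. So 4^8 ≡ 31 (mod 33).
φ(7): Repeated squaring mod 33: 7^1 ≡ 7, 7^2 ≡ 7² = 49 ≡ 16, 7^4 ≡ 16² = 256 ≡ 25, 7^8 ≡ 25² = 625 ≡ 31. So 7^8 ≡ 31 (mod 33).
So φ(4) = φ(7) = 31 while 4 ≠ 7, therefore φ is not injective, hence not bijective.
Since φ is not bijective, we determine |image(φ)|. Computing x^8 mod 33 for each x (by repeated squaring, reducing mod 33 at every step), the values φ(0), φ(1), …, φ(32) are: 0, 1, 25, 27, 31, 4, 15, 31, 16, 3, 1, 22, 12, 25, 16, 9, 4, 4, 9, 16, 25, 12, 22, 1, 3, 16, 31, 15, 4, 31, 27, 25, 1.
The distinct values are {0, 1, 3, 4, 9, 12, 15, 16, 22, 25, 27, 31}; there are 12 of them.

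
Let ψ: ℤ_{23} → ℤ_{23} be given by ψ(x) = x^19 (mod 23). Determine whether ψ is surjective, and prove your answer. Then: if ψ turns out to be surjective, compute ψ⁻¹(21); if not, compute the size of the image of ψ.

Since 23 is prime, the nonzero elements of ℤ_{23} form a cyclic group of order 22.
As gcd(19, 22) = 1, raising to the 19th power is a bijection on this group: if s^19 ≡ t^19 then (st^{−1})^19 = 1, and the only element of order dividing gcd(19, 22) = 1 is 1, so s = t.
With ψ(0) = 0 this makes ψ injective on all of ℤ_{23}, hence bijective (finite equal-size domain and codomain). In particular ψ is surjective.
Since ψ is surjective, we find the preimage of 21. The inverse of x ↦ x^19 on (ℤ_{23})^× is x ↦ x^7, because 19·7 = 133 = 6·22 + 1 ≡ 1 (mod 22) and x^{22} = 1 for x ≠ 0 (Fermat). So ψ⁻¹(21) = 21^7 mod 23.
Repeated squaring mod 23: 21^1 ≡ 21, 21^2 ≡ 21² = 441 ≡ 4, 21^4 ≡ 4² = 16. Since 7 = 4 + 2 + 1, 21^7 ≡ 16·4·21: 16·4 = 64 ≡ 18, then 18·21 = 378 ≡ 10. So 21^7 ≡ 10 (mod 23).
Hence ψ⁻¹(21) = 10.

10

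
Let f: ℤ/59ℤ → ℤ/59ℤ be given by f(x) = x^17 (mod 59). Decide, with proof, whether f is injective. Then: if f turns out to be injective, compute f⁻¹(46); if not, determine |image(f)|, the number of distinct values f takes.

Since 59 is prime, the nonzero elements of ℤ/59ℤ form a cyclic group of order 58.
As gcd(17, 58) = 1, raising to the 17th power is a bijection on this group: if x_1^17 ≡ x_2^17 then (x_1x_2^{−1})^17 = 1, and the only element of order dividing gcd(17, 58) = 1 is 1, so x_1 = x_2.
With f(0) = 0 this makes f injective on all of ℤ/59ℤ, hence bijective (finite equal-size domain and codomain). In particular f is injective.
Since f is injective, we find the preimage of 46. The inverse of x ↦ x^17 on (ℤ/59ℤ)^× is x ↦ x^41, because 17·41 = 697 = 12·58 + 1 ≡ 1 (mod 58) and x^{58} = 1 for x ≠ 0 (Fermat). So f⁻¹(46) = 46^41 mod 59.
Repeated squaring mod 59: 46^1 ≡ 46, 46^2 ≡ 46² = 2116 ≡ 51, 46^4 ≡ 51² = 2601 ≡ 5, 46^8 ≡ 5² = 25, 46^16 ≡ 25² = 625 ≡ 35, 46^32 ≡ 35² = 1225 ≡ 45. Since 41 = 32 + 8 + 1, 46^41 ≡ 45·25·46: 45·25 = 1125 ≡ 4, then 4·46 = 184 ≡ 7. So 46^41 ≡ 7 (mod 59).
Hence f⁻¹(46) = 7.

7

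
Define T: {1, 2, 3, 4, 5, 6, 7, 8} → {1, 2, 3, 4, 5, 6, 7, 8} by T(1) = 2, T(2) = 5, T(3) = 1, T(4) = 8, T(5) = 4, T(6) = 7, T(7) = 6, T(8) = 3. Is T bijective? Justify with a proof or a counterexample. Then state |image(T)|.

The values 2, 5, 1, 8, 4, 7, 6, 3 are a permutation of {1, 2, 3, 4, 5, 6, 7, 8}: each element appears exactly once.
So T is injective and surjective, hence bijective.
The image of T is {1, 2, 3, 4, 5, 6, 7, 8}, which has 8 elements.

8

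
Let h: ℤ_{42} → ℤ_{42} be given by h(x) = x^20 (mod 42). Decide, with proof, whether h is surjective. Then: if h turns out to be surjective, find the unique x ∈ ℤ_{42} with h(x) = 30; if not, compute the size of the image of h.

h(4): Repeated squaring mod 42: 4^1 ≡ 4, 4^2 ≡ 4² = 16, 4^4 ≡ 16² = 256 ≡ 4, 4^8 ≡ 4² = 16, 4^16 ≡ 16² = 256 ≡ 4. Since 20 = 16 + 4, 4^20 ≡ 4·4: 4·4 = 16. So 4^20 ≡ 16 (mod 42).
h(10): Repeated squaring mod 42: 10^1 ≡ 10, 10^2 ≡ 10² = 100 ≡ 16, 10^4 ≡ 16² = 256 ≡ 4, 10^8 ≡ 4² = 16, 10^16 ≡ 16² = 256 ≡ 4. Since 20 = 16 + 4, 10^20 ≡ 4·4: 4·4 = 16. So 10^20 ≡ 16 (mod 42).
So h(4) = h(10) = 16 while 4 ≠ 10, hence h is not injective.
A non-injective map from the 42-element set ℤ_{42} to itself takes at most 41 distinct values, so it cannot be surjective. Therefore h is not surjective.
Since h is not surjective, we determine |image(h)|. Computing x^20 mod 42 for each x (by repeated squaring, reducing mod 42 at every step), the values h(0), h(1), …, h(41) are: 0, 1, 4, 9, 16, 25, 36, 7, 22, 39, 16, 37, 18, 1, 28, 15, 4, 37, 30, 25, 22, 21, 22, 25, 30, 37, 4, 15, 28, 1, 18, 37, 16, 39, 22, 7, 36, 25, 16, 9, 4, 1.
The distinct values are {0, 1, 4, 7, 9, 15, 16, 18, 21, 22, 25, 28, 30, 36, 37, 39}; there are 16 of them.

16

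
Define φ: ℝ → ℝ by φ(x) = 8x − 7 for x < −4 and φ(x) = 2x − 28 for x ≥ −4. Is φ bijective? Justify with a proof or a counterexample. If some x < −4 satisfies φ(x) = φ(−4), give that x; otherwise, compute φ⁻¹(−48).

-41/8

Both pieces are strictly increasing (slopes 8 and 2), so each is injective on its own interval.
The left piece maps (−∞, −4) onto (−∞, −39); the right piece maps [−4, ∞) onto [−36, ∞).
The images leave a gap (−39 has no preimage), so φ is not surjective, hence not bijective.
Because the two images are disjoint, no x < −4 has φ(x) = φ(−4), so we compute φ⁻¹(−48): −48 lies in (−∞, −39), so solve 8x − 7 = −48: x = (−48 + 7)/8 = −41/8.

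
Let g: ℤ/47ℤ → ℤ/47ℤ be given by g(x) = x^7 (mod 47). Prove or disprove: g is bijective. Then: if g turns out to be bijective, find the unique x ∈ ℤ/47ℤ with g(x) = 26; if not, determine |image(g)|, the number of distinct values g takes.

20

Since 47 is prime, the nonzero elements of ℤ/47ℤ form a cyclic group of order 46.
As gcd(7, 46) = 1, raising to the 7th power is a bijection on this group: if a^7 ≡ b^7 then (ab^{−1})^7 = 1, and the only element of order dividing gcd(7, 46) = 1 is 1, so a = b.
With g(0) = 0 this makes g injective on all of ℤ/47ℤ, hence bijective (finite equal-size domain and codomain). In particular g is bijective.
Since g is bijective, we find the preimage of 26. The inverse of x ↦ x^7 on (ℤ/47ℤ)^× is x ↦ x^33, because 7·33 = 231 = 5·46 + 1 ≡ 1 (mod 46) and x^{46} = 1 for x ≠ 0 (Fermat). So g⁻¹(26) = 26^33 mod 47.
Repeated squaring mod 47: 26^1 ≡ 26, 26^2 ≡ 26² = 676 ≡ 18, 26^4 ≡ 18² = 324 ≡ 42, 26^8 ≡ 42² = 1764 ≡ 25, 26^16 ≡ 25² = 625 ≡ 14, 26^32 ≡ 14² = 196 ≡ 8. Since 33 = 32 + 1, 26^33 ≡ 8·26: 8·26 = 208 ≡ 20. So 26^33 ≡ 20 (mod 47).
Hence g⁻¹(26) = 20.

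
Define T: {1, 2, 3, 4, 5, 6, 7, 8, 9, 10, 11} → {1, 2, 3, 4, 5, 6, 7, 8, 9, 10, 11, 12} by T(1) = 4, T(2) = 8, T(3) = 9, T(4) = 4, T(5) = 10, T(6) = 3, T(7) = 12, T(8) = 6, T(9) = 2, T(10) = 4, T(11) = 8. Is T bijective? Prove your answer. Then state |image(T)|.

8

T(1) = 4 = T(4) with 1 ≠ 4, so T is not injective, hence not bijective.
The image of T is {2, 3, 4, 6, 8, 9, 10, 12}, which has 8 elements.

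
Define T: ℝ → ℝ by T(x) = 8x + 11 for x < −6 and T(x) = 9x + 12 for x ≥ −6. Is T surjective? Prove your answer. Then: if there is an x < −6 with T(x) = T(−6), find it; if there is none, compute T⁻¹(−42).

-53/8

Both pieces are strictly increasing (slopes 8 and 9), so each is injective on its own interval.
The left piece maps (−∞, −6) onto (−∞, −37); the right piece maps [−6, ∞) onto [−42, ∞).
The union (−∞, −37) ∪ [−42, ∞) covers ℝ, so T is surjective.
For the follow-up: the images overlap, so an x < −6 with T(x) = T(−6) exists. T(−6) = −42; solving 8x + 11 = −42 for x < −6 gives x = (−42 − 11)/8 = −53/8.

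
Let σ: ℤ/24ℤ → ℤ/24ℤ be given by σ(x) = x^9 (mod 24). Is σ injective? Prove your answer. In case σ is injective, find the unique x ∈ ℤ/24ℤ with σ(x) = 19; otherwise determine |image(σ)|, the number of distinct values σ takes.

σ(0) = 0^9 = 0.
σ(6): Repeated squaring mod 24: 6^1 ≡ 6, 6^2 ≡ 6² = 36 ≡ 12, 6^4 ≡ 12² = 144 ≡ 0, 6^8 ≡ 0² = 0. Since 9 = 8 + 1, 6^9 ≡ 0·6: 0·6 = 0. So 6^9 ≡ 0 (mod 24).
So σ(0) = σ(6) = 0 while 0 ≠ 6, so σ is not injective.
Since σ is not injective, we determine |image(σ)|. Computing x^9 mod 24 for each x (by repeated squaring, reducing mod 24 at every step), the values σ(0), σ(1), …, σ(23) are: 0, 1, 8, 3, 16, 5, 0, 7, 8, 9, 16, 11, 0, 13, 8, 15, 16, 17, 0, 19, 8, 21, 16, 23.
The distinct values are {0, 1, 3, 5, 7, 8, 9, 11, 13, 15, 16, 17, 19, 21, 23}; there are 15 of them.

15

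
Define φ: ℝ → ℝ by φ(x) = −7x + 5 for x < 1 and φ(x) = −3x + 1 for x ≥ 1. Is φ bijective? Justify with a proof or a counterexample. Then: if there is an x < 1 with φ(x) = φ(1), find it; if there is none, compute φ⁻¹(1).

4/7

Both pieces are strictly decreasing (slopes −7 and −3), so each is injective on its own interval.
The left piece maps (−∞, 1) onto (−2, ∞); the right piece maps [1, ∞) onto (−∞, −2].
Since −2 = −2, the images partition ℝ: φ is injective and surjective, hence bijective.
Because the two images are disjoint, no x < 1 has φ(x) = φ(1), so we compute φ⁻¹(1): 1 lies in (−2, ∞), so solve −7x + 5 = 1: x = (1 − 5)/(−7) = 4/7.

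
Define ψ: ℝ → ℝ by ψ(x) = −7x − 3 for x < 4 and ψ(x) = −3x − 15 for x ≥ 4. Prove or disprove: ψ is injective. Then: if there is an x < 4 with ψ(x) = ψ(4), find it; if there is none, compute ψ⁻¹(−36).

24/7

Both pieces are strictly decreasing (slopes −7 and −3), so each is injective on its own interval.
The left piece maps (−∞, 4) onto (−31, ∞); the right piece maps [4, ∞) onto (−∞, −27].
These images overlap. In particular ψ(4) = −27 (right piece), and solving −7x − 3 = −27 on the left piece gives x = 24/7 < 4.
So ψ(24/7) = ψ(4) with 24/7 ≠ 4, and ψ is not injective. This x = 24/7 is the requested value below 4.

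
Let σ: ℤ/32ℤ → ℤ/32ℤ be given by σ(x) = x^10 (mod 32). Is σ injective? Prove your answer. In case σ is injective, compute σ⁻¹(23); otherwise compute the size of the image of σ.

σ(0) = 0^10 = 0.
σ(2): Repeated squaring mod 32: 2^1 ≡ 2, 2^2 ≡ 2² = 4, 2^4 ≡ 4² = 16, 2^8 ≡ 16² = 256 ≡ 0. Since 10 = 8 + 2, 2^10 ≡ 0·4: 0·4 = 0. So 2^10 ≡ 0 (mod 32).
So σ(0) = σ(2) = 0 while 0 ≠ 2, therefore σ is not injective.
Since σ is not injective, we determine |image(σ)|. Computing x^10 mod 32 for each x (by repeated squaring, reducing mod 32 at every step), the values σ(0), σ(1), …, σ(31) are: 0, 1, 0, 9, 0, 25, 0, 17, 0, 17, 0, 25, 0, 9, 0, 1, 0, 1, 0, 9, 0, 25, 0, 17, 0, 17, 0, 25, 0, 9, 0, 1.
The distinct values are {0, 1, 9, 17, 25}; there are 5 of them.

5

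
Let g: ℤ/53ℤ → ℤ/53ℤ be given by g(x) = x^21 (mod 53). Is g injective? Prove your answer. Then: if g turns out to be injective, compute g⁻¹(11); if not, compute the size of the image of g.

37

Since 53 is prime, the nonzero elements of ℤ/53ℤ form a cyclic group of order 52.
As gcd(21, 52) = 1, raising to the 21st power is a bijection on this group: if s^21 ≡ t^21 then (st^{−1})^21 = 1, and the only element of order dividing gcd(21, 52) = 1 is 1, so s = t.
With g(0) = 0 this makes g injective on all of ℤ/53ℤ, hence bijective (finite equal-size domain and codomain). In particular g is injective.
Since g is injective, we find the preimage of 11. The inverse of x ↦ x^21 on (ℤ/53ℤ)^× is x ↦ x^5, because 21·5 = 105 = 2·52 + 1 ≡ 1 (mod 52) and x^{52} = 1 for x ≠ 0 (Fermat). So g⁻¹(11) = 11^5 mod 53.
Repeated squaring mod 53: 11^1 ≡ 11, 11^2 ≡ 11² = 121 ≡ 15, 11^4 ≡ 15² = 225 ≡ 13. Since 5 = 4 + 1, 11^5 ≡ 13·11: 13·11 = 143 ≡ 37. So 11^5 ≡ 37 (mod 53).
Hence g⁻¹(11) = 37.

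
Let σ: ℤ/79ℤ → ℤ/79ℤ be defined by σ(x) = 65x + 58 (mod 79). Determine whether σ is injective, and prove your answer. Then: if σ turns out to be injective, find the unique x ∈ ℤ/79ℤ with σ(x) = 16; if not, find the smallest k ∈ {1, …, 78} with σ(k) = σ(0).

3

If σ(u) = σ(v), then 65u ≡ 65v (mod 79). Because gcd(65, 79) = 1, we may cancel 65 to get u ≡ v (mod 79).
Therefore σ is injective.
We now compute 65⁻¹ mod 79 explicitly. Euclid's algorithm: 79 = 1·65 + 14, 65 = 4·14 + 9, 14 = 1·9 + 5, 9 = 1·5 + 4, 5 = 1·4 + 1; back-substituting gives 1 = 62·65 − 51·79, so 65⁻¹ ≡ 62 (mod 79).
Since σ is injective, we find σ⁻¹(16): we need 65x ≡ 16 − 58 ≡ 37 (mod 79). Using 65⁻¹ = 62: x ≡ 62·37 = 2294 = 29·79 + 3, so x = 3.
Check: σ(3) = 65·3 + 58 = 253 = 3·79 + 16 ≡ 16 (mod 79).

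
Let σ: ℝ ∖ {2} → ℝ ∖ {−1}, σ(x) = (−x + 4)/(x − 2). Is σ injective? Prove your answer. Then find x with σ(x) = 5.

Suppose σ(u) = σ(v). Cross-multiplying: (−u + 4)(v − 2) = (−v + 4)(u − 2).
Expanding both sides and cancelling the symmetric terms leaves −2·(u − v) = 0. Since −2 ≠ 0, u = v. Hence σ is injective.
Solving σ(x) = 5: cross-multiplying gives −x + 4 = 5(x − 2), which rearranges to −6x = −14, so x = 7/3.

7/3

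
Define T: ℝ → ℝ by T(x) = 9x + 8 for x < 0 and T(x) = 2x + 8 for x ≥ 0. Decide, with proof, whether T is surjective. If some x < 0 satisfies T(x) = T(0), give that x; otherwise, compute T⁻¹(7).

-1/9

Both pieces are strictly increasing (slopes 9 and 2), so each is injective on its own interval.
The left piece maps (−∞, 0) onto (−∞, 8); the right piece maps [0, ∞) onto [8, ∞).
These images together cover ℝ, so T is surjective.
Because the two images are disjoint, no x < 0 has T(x) = T(0), so we compute T⁻¹(7): 7 lies in (−∞, 8), so solve 9x + 8 = 7: x = (7 − 8)/9 = −1/9.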